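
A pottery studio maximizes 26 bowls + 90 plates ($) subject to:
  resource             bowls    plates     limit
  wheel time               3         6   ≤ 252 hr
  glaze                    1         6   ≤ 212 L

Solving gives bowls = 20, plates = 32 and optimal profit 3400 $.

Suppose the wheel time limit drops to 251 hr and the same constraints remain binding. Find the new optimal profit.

Both wheel time and glaze are binding at x*.
Dual feasibility on the basic columns requires 3·y_wheel time + 1·y_glaze = 26, 6·y_wheel time + 6·y_glaze = 90.
Solving: y_wheel time = 5.5, y_glaze = 9.5.
Δz = y_wheel time·Δb = 5.5 × (-1) = -5.5, so new z* = 3400 − 5.5 = 3394.5.

3394.5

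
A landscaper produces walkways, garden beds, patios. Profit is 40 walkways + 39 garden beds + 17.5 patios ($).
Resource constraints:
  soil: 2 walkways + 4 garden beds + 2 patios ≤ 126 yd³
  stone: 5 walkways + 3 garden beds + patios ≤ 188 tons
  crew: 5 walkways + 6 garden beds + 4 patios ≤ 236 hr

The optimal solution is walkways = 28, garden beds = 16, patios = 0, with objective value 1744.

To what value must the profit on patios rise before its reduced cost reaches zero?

23

At the optimum: soil uses 120 of 126 (slack = 6); stone uses 188 of 188 (binding); crew uses 236 of 236 (binding).
Since soil is not tight, its dual is 0.
Dual feasibility on the basic columns requires 5·y_stone + 5·y_crew = 40, 3·y_stone + 6·y_crew = 39.
This yields shadow prices y_stone = 3, y_crew = 5.
patios enters the basis when its profit ≥ yᵀa₃ = 3·1 + 5·4 = 23.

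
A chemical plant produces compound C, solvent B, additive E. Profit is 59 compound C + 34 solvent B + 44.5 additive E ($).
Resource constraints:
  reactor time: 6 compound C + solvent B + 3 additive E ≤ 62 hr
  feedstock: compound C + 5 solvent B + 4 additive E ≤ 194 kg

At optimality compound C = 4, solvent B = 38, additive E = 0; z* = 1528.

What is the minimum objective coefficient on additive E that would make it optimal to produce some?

At the optimum: reactor time uses 62 of 62 (binding); feedstock uses 194 of 194 (binding).
The binding rows give the dual system: 6·y_reactor time + 1·y_feedstock = 59 and 1·y_reactor time + 5·y_feedstock = 34.
→ y_reactor time = 9 and y_feedstock = 5.
additive E enters the basis when its profit ≥ yᵀa₃ = 9·3 + 5·4 = 47.

47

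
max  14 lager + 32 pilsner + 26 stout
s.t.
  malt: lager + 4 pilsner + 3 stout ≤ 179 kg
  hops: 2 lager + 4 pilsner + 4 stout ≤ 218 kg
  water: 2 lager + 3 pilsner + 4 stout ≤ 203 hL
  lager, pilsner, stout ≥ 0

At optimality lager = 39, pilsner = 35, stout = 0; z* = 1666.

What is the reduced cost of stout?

-4

Binding: malt and hops. Non-binding: water (20 unused).
Slack constraints have shadow price 0 (complementary slackness).
Dual feasibility on the basic columns requires 1·y_malt + 2·y_hops = 14, 4·y_malt + 4·y_hops = 32.
This yields shadow prices y_malt = 2, y_hops = 6.
Reduced cost of stout: c₃ − yᵀa₃ = 26 − (2·3 + 6·4) = 26 − 30 = -4.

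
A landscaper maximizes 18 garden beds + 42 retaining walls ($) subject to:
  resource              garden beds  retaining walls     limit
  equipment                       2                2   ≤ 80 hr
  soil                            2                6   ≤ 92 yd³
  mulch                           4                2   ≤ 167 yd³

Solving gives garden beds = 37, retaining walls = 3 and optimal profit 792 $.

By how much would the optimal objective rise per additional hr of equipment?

3

Check each constraint at x*: equipment 80/80 (tight); soil 92/92 (tight); mulch 154/167 (slack 13).
By complementary slackness, y = 0 for the non-binding constraint.
The binding rows give the dual system: 2·y_equipment + 2·y_soil = 18 and 2·y_equipment + 6·y_soil = 42.
This yields shadow prices y_equipment = 3, y_soil = 6.
Shadow price of equipment = 3.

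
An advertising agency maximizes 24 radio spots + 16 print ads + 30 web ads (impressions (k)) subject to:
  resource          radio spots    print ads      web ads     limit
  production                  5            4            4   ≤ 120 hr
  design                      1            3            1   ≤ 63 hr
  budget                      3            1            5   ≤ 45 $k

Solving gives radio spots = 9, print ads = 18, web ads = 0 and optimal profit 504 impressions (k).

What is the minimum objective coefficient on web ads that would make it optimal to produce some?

38

Binding: design and budget. Non-binding: production (3 unused).
Since production is not tight, its dual is 0.
From A_Bᵀ y = c: 1·y_design + 3·y_budget = 24; 3·y_design + 1·y_budget = 16.
→ y_design = 3 and y_budget = 7.
web ads enters the basis when its profit ≥ yᵀa₃ = 3·1 + 7·5 = 38.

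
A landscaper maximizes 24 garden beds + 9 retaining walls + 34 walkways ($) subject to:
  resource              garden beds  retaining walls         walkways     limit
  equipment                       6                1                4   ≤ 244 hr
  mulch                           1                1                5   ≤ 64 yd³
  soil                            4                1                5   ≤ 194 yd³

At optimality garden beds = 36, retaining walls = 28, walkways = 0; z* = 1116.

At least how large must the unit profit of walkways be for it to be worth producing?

At the optimum: equipment uses 244 of 244 (binding); mulch uses 64 of 64 (binding); soil uses 172 of 194 (slack = 22).
Since soil is not tight, its dual is 0.
From A_Bᵀ y = c: 6·y_equipment + 1·y_mulch = 24; 1·y_equipment + 1·y_mulch = 9.
→ y_equipment = 3 and y_mulch = 6.
walkways enters the basis when its profit ≥ yᵀa₃ = 3·4 + 6·5 = 42.

42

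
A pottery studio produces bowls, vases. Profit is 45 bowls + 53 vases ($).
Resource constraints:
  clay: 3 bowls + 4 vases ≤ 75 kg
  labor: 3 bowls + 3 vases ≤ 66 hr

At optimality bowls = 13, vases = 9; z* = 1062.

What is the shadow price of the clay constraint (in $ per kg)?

8

Check each constraint at x*: clay 75/75 (tight); labor 66/66 (tight).
From A_Bᵀ y = c: 3·y_clay + 3·y_labor = 45; 4·y_clay + 3·y_labor = 53.
Solving: y_clay = 8, y_labor = 7.
Shadow price of clay = 8.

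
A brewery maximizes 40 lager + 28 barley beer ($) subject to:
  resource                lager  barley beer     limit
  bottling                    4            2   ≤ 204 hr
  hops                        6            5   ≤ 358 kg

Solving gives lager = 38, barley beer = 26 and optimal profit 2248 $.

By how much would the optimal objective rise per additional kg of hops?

Check each constraint at x*: bottling 204/204 (tight); hops 358/358 (tight).
Dual feasibility on the basic columns requires 4·y_bottling + 6·y_hops = 40, 2·y_bottling + 5·y_hops = 28.
Solving: y_bottling = 4, y_hops = 4.
Shadow price of hops = 4.

4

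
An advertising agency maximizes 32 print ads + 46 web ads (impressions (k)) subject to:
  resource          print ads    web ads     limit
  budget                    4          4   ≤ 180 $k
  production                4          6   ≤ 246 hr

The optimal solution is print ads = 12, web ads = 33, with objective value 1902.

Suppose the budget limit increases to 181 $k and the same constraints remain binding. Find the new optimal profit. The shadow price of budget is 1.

Δb = 1, so new z* = 1902 + (1)·(1) = 1902 + 1 = 1903.

1903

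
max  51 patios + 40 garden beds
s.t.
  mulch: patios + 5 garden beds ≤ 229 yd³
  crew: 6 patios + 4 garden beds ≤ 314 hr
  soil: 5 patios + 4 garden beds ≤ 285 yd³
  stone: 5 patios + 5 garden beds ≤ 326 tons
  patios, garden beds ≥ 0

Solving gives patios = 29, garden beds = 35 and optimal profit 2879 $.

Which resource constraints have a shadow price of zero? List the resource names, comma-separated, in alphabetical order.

mulch: 204/229 (slack 25)
crew: 314/314 (binding)
soil: 285/285 (binding)
stone: 320/326 (slack 6)
By complementary slackness, a constraint with positive slack has shadow price 0 → mulch, stone.

mulch, stone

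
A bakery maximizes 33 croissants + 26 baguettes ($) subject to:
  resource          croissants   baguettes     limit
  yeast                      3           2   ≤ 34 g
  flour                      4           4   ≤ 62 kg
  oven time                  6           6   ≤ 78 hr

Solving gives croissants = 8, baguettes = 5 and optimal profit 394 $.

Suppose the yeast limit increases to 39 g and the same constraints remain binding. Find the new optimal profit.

429

At the optimum: yeast uses 34 of 34 (binding); flour uses 52 of 62 (slack = 10); oven time uses 78 of 78 (binding).
Since flour is not tight, its dual is 0.
The binding rows give the dual system: 3·y_yeast + 6·y_oven time = 33 and 2·y_yeast + 6·y_oven time = 26.
This yields shadow prices y_yeast = 7, y_oven time = 2.
Δz = y_yeast·Δb = 7 × (5) = 35, so new z* = 394 + 35 = 429.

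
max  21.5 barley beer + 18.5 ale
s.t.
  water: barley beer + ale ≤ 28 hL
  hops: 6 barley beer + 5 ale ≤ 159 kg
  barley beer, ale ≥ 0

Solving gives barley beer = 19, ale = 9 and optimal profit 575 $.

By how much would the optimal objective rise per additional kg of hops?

At the optimum: water uses 28 of 28 (binding); hops uses 159 of 159 (binding).
The binding rows give the dual system: 1·y_water + 6·y_hops = 21.5 and 1·y_water + 5·y_hops = 18.5.
→ y_water = 3.5 and y_hops = 3.
Shadow price of hops = 3.

3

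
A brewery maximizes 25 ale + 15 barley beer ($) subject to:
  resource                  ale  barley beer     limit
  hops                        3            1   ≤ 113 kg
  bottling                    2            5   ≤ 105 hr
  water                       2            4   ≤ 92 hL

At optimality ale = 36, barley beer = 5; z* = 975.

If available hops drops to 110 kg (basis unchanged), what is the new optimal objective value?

At the optimum: hops uses 113 of 113 (binding); bottling uses 97 of 105 (slack = 8); water uses 92 of 92 (binding).
By complementary slackness, y = 0 for the non-binding constraint.
The binding rows give the dual system: 3·y_hops + 2·y_water = 25 and 1·y_hops + 4·y_water = 15.
This yields shadow prices y_hops = 7, y_water = 2.
Δz = y_hops·Δb = 7 × (-3) = -21, so new z* = 975 − 21 = 954.

954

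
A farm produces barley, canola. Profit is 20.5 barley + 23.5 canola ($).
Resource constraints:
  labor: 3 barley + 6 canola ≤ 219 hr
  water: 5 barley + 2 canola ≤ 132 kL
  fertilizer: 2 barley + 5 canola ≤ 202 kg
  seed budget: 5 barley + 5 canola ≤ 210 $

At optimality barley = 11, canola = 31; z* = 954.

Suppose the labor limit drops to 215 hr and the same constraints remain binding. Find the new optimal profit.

950

Binding: labor and seed budget. Non-binding: water (15 unused), fertilizer (25 unused).
Since water, fertilizer are not tight, their duals are 0.
Dual feasibility on the basic columns requires 3·y_labor + 5·y_seed budget = 20.5, 6·y_labor + 5·y_seed budget = 23.5.
→ y_labor = 1 and y_seed budget = 3.5.
Δz = y_labor·Δb = 1 × (-4) = -4, so new z* = 954 − 4 = 950.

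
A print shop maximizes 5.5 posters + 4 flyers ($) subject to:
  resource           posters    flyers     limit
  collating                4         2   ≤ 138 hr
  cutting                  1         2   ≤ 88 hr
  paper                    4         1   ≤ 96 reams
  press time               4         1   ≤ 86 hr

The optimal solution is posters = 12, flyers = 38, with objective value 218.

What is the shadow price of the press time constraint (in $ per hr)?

Check each constraint at x*: collating 124/138 (slack 14); cutting 88/88 (tight); paper 86/96 (slack 10); press time 86/86 (tight).
Slack constraints have shadow price 0 (complementary slackness).
The binding rows give the dual system: 1·y_cutting + 4·y_press time = 5.5 and 2·y_cutting + 1·y_press time = 4.
Solving: y_cutting = 1.5, y_press time = 1.
Shadow price of press time = 1.

1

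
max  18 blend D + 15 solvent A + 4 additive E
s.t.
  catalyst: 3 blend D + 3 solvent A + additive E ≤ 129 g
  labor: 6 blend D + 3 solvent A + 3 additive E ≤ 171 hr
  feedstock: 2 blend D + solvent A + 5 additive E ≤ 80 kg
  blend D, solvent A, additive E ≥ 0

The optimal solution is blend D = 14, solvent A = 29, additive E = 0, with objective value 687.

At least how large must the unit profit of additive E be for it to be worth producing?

Binding: catalyst and labor. Non-binding: feedstock (23 unused).
By complementary slackness, y = 0 for the non-binding constraint.
The binding rows give the dual system: 3·y_catalyst + 6·y_labor = 18 and 3·y_catalyst + 3·y_labor = 15.
This yields shadow prices y_catalyst = 4, y_labor = 1.
additive E enters the basis when its profit ≥ yᵀa₃ = 4·1 + 1·3 = 7.

7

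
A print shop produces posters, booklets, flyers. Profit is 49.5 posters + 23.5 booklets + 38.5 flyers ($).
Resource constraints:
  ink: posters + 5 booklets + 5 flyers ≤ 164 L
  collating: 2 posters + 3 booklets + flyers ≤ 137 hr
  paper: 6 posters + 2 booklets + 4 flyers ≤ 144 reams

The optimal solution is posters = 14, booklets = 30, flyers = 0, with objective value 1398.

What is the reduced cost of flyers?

Check each constraint at x*: ink 164/164 (tight); collating 118/137 (slack 19); paper 144/144 (tight).
Slack constraints have shadow price 0 (complementary slackness).
The binding rows give the dual system: 1·y_ink + 6·y_paper = 49.5 and 5·y_ink + 2·y_paper = 23.5.
Solving: y_ink = 1.5, y_paper = 8.
Reduced cost of flyers: c₃ − yᵀa₃ = 38.5 − (1.5·5 + 8·4) = 38.5 − 39.5 = -1.

-1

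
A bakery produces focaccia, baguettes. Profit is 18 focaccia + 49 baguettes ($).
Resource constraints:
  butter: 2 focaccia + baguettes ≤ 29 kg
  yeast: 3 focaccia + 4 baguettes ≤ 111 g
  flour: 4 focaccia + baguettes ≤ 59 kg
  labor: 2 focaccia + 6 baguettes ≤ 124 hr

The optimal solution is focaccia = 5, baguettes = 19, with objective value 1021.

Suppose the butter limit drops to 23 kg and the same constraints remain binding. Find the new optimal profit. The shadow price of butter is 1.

1015

Δb = -6, so new z* = 1021 + (1)·(-6) = 1021 − 6 = 1015.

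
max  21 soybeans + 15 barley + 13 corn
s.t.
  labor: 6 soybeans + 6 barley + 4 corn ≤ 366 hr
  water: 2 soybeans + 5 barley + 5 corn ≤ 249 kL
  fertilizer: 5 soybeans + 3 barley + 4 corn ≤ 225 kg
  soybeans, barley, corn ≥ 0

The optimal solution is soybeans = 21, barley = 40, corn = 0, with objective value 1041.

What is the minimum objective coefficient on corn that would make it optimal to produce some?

16

Check each constraint at x*: labor 366/366 (tight); water 242/249 (slack 7); fertilizer 225/225 (tight).
By complementary slackness, y = 0 for the non-binding constraint.
From A_Bᵀ y = c: 6·y_labor + 5·y_fertilizer = 21; 6·y_labor + 3·y_fertilizer = 15.
Solving: y_labor = 1, y_fertilizer = 3.
corn enters the basis when its profit ≥ yᵀa₃ = 1·4 + 3·4 = 16.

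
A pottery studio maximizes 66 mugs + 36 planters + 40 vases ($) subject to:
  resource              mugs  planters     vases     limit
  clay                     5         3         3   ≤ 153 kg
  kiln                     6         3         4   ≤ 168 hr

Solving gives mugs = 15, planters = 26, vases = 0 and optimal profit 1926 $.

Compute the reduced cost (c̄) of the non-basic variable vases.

At the optimum: clay uses 153 of 153 (binding); kiln uses 168 of 168 (binding).
Dual feasibility on the basic columns requires 5·y_clay + 6·y_kiln = 66, 3·y_clay + 3·y_kiln = 36.
Solving: y_clay = 6, y_kiln = 6.
Reduced cost of vases: c₃ − yᵀa₃ = 40 − (6·3 + 6·4) = 40 − 42 = -2.

-2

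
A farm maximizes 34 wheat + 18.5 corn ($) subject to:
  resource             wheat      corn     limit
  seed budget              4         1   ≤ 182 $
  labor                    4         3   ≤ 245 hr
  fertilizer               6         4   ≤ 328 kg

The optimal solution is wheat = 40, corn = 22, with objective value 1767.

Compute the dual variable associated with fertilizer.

Check each constraint at x*: seed budget 182/182 (tight); labor 226/245 (slack 19); fertilizer 328/328 (tight).
Since labor is not tight, its dual is 0.
Dual feasibility on the basic columns requires 4·y_seed budget + 6·y_fertilizer = 34, 1·y_seed budget + 4·y_fertilizer = 18.5.
Solving: y_seed budget = 2.5, y_fertilizer = 4.
Shadow price of fertilizer = 4.

4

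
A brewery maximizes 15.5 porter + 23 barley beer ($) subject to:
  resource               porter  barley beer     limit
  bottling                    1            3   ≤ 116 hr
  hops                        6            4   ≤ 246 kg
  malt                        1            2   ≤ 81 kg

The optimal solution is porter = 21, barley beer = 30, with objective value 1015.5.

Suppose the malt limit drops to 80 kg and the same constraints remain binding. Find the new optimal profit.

1006

Binding: hops and malt. Non-binding: bottling (5 unused).
Since bottling is not tight, its dual is 0.
From A_Bᵀ y = c: 6·y_hops + 1·y_malt = 15.5; 4·y_hops + 2·y_malt = 23.
This yields shadow prices y_hops = 1, y_malt = 9.5.
Δz = y_malt·Δb = 9.5 × (-1) = -9.5, so new z* = 1015.5 − 9.5 = 1006.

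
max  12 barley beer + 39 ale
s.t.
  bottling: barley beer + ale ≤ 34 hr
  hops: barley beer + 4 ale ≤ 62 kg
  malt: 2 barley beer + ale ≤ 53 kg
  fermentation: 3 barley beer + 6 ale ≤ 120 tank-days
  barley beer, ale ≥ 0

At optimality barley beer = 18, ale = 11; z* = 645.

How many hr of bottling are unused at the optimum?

bottling used = 1·18 + 1·11 = 29; slack = 34 − 29 = 5.

5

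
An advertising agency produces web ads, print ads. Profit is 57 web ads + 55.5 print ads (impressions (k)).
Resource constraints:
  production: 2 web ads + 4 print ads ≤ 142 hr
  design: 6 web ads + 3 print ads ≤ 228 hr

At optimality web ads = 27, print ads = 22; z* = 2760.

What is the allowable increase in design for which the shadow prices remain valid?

Binding constraints: production, design. The basis is B = [[2,4],[6,3]] with det -18.
Per unit increase in design, x* moves by d = (0.2222, -0.1111).
The basis stays optimal until print ads reaches 0; allowable increase = 198 hr.

198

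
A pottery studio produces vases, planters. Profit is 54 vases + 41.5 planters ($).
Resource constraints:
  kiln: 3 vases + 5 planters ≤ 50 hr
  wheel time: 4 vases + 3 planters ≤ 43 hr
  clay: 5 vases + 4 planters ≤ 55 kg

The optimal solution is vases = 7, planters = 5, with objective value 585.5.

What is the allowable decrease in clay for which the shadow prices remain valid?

Binding constraints: wheel time, clay. The basis is B = [[4,3],[5,4]] with det 1.
Per unit decrease in clay, x* moves by d = (3, -4).
The basis stays optimal until planters reaches 0; allowable decrease = 1.25 kg.

1.25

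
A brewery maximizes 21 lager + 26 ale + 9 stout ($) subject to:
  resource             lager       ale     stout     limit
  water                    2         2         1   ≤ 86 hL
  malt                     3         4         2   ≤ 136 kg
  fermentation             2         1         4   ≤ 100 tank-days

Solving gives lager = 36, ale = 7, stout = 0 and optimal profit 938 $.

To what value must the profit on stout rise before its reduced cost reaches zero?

Check each constraint at x*: water 86/86 (tight); malt 136/136 (tight); fermentation 79/100 (slack 21).
By complementary slackness, y = 0 for the non-binding constraint.
The binding rows give the dual system: 2·y_water + 3·y_malt = 21 and 2·y_water + 4·y_malt = 26.
Solving: y_water = 3, y_malt = 5.
stout enters the basis when its profit ≥ yᵀa₃ = 3·1 + 5·2 = 13.

13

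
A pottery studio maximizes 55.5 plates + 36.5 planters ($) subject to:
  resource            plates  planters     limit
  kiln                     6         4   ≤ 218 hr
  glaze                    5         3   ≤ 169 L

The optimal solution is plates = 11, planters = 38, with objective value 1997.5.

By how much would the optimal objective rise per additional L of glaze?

1.5

At the optimum: kiln uses 218 of 218 (binding); glaze uses 169 of 169 (binding).
The binding rows give the dual system: 6·y_kiln + 5·y_glaze = 55.5 and 4·y_kiln + 3·y_glaze = 36.5.
→ y_kiln = 8 and y_glaze = 1.5.
Shadow price of glaze = 1.5.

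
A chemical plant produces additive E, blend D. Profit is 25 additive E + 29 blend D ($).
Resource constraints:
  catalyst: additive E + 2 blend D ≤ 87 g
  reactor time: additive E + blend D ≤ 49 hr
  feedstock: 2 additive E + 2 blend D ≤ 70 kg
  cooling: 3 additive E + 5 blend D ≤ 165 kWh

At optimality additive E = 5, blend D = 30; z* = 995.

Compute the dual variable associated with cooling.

2

Check each constraint at x*: catalyst 65/87 (slack 22); reactor time 35/49 (slack 14); feedstock 70/70 (tight); cooling 165/165 (tight).
Since catalyst, reactor time are not tight, their duals are 0.
From A_Bᵀ y = c: 2·y_feedstock + 3·y_cooling = 25; 2·y_feedstock + 5·y_cooling = 29.
This yields shadow prices y_feedstock = 9.5, y_cooling = 2.
Shadow price of cooling = 2.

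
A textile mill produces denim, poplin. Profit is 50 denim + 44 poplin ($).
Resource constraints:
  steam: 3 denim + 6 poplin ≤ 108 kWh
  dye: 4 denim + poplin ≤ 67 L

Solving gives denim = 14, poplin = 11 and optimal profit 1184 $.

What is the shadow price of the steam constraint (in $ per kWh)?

6

Both steam and dye are binding at x*.
From A_Bᵀ y = c: 3·y_steam + 4·y_dye = 50; 6·y_steam + 1·y_dye = 44.
→ y_steam = 6 and y_dye = 8.
Shadow price of steam = 6.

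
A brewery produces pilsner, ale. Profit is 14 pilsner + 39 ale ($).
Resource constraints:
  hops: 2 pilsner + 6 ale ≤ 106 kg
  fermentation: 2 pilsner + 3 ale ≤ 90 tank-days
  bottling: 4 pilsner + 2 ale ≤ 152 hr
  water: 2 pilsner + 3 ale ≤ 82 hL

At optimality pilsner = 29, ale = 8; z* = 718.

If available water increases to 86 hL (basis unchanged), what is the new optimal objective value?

Check each constraint at x*: hops 106/106 (tight); fermentation 82/90 (slack 8); bottling 132/152 (slack 20); water 82/82 (tight).
By complementary slackness, y = 0 for the non-binding constraints.
From A_Bᵀ y = c: 2·y_hops + 2·y_water = 14; 6·y_hops + 3·y_water = 39.
This yields shadow prices y_hops = 6, y_water = 1.
Δz = y_water·Δb = 1 × (4) = 4, so new z* = 718 + 4 = 722.

722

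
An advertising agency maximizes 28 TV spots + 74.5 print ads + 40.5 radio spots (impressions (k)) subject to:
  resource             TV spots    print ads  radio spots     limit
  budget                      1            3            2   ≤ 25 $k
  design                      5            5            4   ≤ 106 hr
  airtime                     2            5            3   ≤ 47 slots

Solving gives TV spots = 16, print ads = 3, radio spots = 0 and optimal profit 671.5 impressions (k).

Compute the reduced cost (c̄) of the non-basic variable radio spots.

Binding: budget and airtime. Non-binding: design (11 unused).
Slack constraints have shadow price 0 (complementary slackness).
Dual feasibility on the basic columns requires 1·y_budget + 2·y_airtime = 28, 3·y_budget + 5·y_airtime = 74.5.
Solving: y_budget = 9, y_airtime = 9.5.
Reduced cost of radio spots: c₃ − yᵀa₃ = 40.5 − (9·2 + 9.5·3) = 40.5 − 46.5 = -6.

-6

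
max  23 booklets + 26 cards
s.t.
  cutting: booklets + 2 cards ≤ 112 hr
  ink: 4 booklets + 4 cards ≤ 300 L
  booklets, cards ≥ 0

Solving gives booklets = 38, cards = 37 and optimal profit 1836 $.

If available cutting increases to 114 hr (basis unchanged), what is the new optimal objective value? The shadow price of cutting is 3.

Δb = 2, so new z* = 1836 + (3)·(2) = 1836 + 6 = 1842.

1842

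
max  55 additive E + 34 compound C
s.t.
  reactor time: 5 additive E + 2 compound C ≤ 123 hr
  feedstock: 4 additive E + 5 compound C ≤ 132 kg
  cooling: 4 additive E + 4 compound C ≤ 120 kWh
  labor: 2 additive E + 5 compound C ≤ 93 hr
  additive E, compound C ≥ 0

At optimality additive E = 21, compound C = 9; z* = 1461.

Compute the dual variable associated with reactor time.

7

Check each constraint at x*: reactor time 123/123 (tight); feedstock 129/132 (slack 3); cooling 120/120 (tight); labor 87/93 (slack 6).
Since feedstock, labor are not tight, their duals are 0.
The binding rows give the dual system: 5·y_reactor time + 4·y_cooling = 55 and 2·y_reactor time + 4·y_cooling = 34.
Solving: y_reactor time = 7, y_cooling = 5.
Shadow price of reactor time = 7.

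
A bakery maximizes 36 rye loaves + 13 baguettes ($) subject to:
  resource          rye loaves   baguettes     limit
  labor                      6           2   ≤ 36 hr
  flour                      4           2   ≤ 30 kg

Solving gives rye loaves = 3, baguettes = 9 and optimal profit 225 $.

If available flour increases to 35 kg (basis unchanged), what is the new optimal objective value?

Both labor and flour are binding at x*.
Dual feasibility on the basic columns requires 6·y_labor + 4·y_flour = 36, 2·y_labor + 2·y_flour = 13.
Solving: y_labor = 5, y_flour = 1.5.
Δz = y_flour·Δb = 1.5 × (5) = 7.5, so new z* = 225 + 7.5 = 232.5.

232.5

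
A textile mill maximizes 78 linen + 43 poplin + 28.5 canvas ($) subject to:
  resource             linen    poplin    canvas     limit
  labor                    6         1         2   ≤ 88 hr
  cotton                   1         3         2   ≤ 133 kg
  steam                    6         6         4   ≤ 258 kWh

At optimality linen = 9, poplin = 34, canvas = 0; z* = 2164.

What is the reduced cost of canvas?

-9.5

Binding: labor and steam. Non-binding: cotton (22 unused).
Slack constraints have shadow price 0 (complementary slackness).
From A_Bᵀ y = c: 6·y_labor + 6·y_steam = 78; 1·y_labor + 6·y_steam = 43.
This yields shadow prices y_labor = 7, y_steam = 6.
Reduced cost of canvas: c₃ − yᵀa₃ = 28.5 − (7·2 + 6·4) = 28.5 − 38 = -9.5.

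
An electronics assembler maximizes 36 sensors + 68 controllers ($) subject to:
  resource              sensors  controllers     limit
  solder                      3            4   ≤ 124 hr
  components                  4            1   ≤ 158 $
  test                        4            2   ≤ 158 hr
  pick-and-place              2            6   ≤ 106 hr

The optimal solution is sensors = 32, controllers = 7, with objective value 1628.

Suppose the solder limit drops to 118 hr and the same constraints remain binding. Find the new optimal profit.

1580

At the optimum: solder uses 124 of 124 (binding); components uses 135 of 158 (slack = 23); test uses 142 of 158 (slack = 16); pick-and-place uses 106 of 106 (binding).
Slack constraints have shadow price 0 (complementary slackness).
Dual feasibility on the basic columns requires 3·y_solder + 2·y_pick-and-place = 36, 4·y_solder + 6·y_pick-and-place = 68.
This yields shadow prices y_solder = 8, y_pick-and-place = 6.
Δz = y_solder·Δb = 8 × (-6) = -48, so new z* = 1628 − 48 = 1580.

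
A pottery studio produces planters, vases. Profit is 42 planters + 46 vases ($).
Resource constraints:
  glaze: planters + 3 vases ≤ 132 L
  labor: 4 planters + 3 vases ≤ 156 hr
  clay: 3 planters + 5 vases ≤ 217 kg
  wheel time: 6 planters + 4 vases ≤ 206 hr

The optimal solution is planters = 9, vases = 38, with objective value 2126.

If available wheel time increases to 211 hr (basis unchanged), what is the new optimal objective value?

Check each constraint at x*: glaze 123/132 (slack 9); labor 150/156 (slack 6); clay 217/217 (tight); wheel time 206/206 (tight).
Since glaze, labor are not tight, their duals are 0.
The binding rows give the dual system: 3·y_clay + 6·y_wheel time = 42 and 5·y_clay + 4·y_wheel time = 46.
Solving: y_clay = 6, y_wheel time = 4.
Δz = y_wheel time·Δb = 4 × (5) = 20, so new z* = 2126 + 20 = 2146.

2146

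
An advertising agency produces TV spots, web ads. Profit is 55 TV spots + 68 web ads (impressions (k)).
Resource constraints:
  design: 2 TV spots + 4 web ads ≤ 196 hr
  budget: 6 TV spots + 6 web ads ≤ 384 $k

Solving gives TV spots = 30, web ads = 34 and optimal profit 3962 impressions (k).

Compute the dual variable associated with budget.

7

Both design and budget are binding at x*.
The binding rows give the dual system: 2·y_design + 6·y_budget = 55 and 4·y_design + 6·y_budget = 68.
This yields shadow prices y_design = 6.5, y_budget = 7.
Shadow price of budget = 7.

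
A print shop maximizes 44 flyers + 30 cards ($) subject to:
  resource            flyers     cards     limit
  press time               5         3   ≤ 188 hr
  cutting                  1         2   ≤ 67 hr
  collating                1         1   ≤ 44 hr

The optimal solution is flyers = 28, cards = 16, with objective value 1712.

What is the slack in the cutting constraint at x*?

7

cutting used = 1·28 + 2·16 = 60; slack = 67 − 60 = 7.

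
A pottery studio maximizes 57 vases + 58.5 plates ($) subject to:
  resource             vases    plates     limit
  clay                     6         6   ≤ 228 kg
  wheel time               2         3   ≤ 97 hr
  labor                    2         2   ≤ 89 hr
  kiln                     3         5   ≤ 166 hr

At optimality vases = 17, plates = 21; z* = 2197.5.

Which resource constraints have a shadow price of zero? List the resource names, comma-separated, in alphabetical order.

clay: 228/228 (binding)
wheel time: 97/97 (binding)
labor: 76/89 (slack 13)
kiln: 156/166 (slack 10)
By complementary slackness, a constraint with positive slack has shadow price 0 → kiln, labor.

kiln, labor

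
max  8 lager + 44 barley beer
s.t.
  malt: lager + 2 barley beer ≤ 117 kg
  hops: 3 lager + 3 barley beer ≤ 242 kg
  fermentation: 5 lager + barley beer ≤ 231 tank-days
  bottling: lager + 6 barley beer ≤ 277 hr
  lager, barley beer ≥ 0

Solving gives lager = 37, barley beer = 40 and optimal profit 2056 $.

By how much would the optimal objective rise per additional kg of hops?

0

Check each constraint at x*: malt 117/117 (tight); hops 231/242 (slack 11); fermentation 225/231 (slack 6); bottling 277/277 (tight).
By complementary slackness, y = 0 for the non-binding constraints.
From A_Bᵀ y = c: 1·y_malt + 1·y_bottling = 8; 2·y_malt + 6·y_bottling = 44.
Solving: y_malt = 1, y_bottling = 7.
Shadow price of hops = 0.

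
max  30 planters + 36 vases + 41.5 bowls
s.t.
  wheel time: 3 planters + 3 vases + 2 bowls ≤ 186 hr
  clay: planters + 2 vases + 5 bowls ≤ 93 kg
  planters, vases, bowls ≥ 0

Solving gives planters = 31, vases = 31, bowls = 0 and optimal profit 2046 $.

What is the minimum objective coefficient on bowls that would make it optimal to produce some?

Both wheel time and clay are binding at x*.
Dual feasibility on the basic columns requires 3·y_wheel time + 1·y_clay = 30, 3·y_wheel time + 2·y_clay = 36.
Solving: y_wheel time = 8, y_clay = 6.
bowls enters the basis when its profit ≥ yᵀa₃ = 8·2 + 6·5 = 46.

46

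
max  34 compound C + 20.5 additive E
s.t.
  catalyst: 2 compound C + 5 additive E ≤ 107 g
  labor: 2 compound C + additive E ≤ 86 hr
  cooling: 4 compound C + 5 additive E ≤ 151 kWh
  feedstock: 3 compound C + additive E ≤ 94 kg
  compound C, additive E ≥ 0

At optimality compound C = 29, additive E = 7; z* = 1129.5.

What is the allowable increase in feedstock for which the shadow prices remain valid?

Binding constraints: cooling, feedstock. The basis is B = [[4,5],[3,1]] with det -11.
Per unit increase in feedstock, x* moves by d = (0.4545, -0.3636).
The basis stays optimal until additive E reaches 0; allowable increase = 19.25 kg.

19.25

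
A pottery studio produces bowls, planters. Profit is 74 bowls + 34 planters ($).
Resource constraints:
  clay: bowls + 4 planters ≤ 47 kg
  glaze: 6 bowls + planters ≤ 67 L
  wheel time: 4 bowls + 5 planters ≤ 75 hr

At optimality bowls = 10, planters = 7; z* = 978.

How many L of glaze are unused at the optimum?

glaze used = 6·10 + 1·7 = 67; slack = 67 − 67 = 0.

0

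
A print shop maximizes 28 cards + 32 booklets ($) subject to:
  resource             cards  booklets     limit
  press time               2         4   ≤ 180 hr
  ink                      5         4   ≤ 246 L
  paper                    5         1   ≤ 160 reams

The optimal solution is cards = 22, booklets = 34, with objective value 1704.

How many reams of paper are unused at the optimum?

paper used = 5·22 + 1·34 = 144; slack = 160 − 144 = 16.

16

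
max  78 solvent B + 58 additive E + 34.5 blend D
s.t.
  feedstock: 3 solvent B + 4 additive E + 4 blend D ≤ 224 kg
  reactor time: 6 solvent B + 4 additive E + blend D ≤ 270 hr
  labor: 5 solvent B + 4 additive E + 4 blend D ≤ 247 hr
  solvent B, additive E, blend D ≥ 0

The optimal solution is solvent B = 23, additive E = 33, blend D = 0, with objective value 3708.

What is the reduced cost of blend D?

Binding: reactor time and labor. Non-binding: feedstock (23 unused).
Slack constraints have shadow price 0 (complementary slackness).
From A_Bᵀ y = c: 6·y_reactor time + 5·y_labor = 78; 4·y_reactor time + 4·y_labor = 58.
→ y_reactor time = 5.5 and y_labor = 9.
Reduced cost of blend D: c₃ − yᵀa₃ = 34.5 − (5.5·1 + 9·4) = 34.5 − 41.5 = -7.

-7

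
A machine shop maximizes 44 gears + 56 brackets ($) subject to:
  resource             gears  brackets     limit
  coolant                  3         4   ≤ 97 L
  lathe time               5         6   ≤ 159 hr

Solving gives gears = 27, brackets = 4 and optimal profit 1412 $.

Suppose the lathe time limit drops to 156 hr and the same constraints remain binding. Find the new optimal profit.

Both coolant and lathe time are binding at x*.
Dual feasibility on the basic columns requires 3·y_coolant + 5·y_lathe time = 44, 4·y_coolant + 6·y_lathe time = 56.
→ y_coolant = 8 and y_lathe time = 4.
Δz = y_lathe time·Δb = 4 × (-3) = -12, so new z* = 1412 − 12 = 1400.

1400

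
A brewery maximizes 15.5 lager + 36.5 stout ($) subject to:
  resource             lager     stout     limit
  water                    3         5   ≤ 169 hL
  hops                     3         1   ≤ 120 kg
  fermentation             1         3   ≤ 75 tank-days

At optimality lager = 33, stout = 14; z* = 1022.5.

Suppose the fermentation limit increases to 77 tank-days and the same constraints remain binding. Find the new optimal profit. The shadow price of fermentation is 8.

Δb = 2, so new z* = 1022.5 + (8)·(2) = 1022.5 + 16 = 1038.5.

1038.5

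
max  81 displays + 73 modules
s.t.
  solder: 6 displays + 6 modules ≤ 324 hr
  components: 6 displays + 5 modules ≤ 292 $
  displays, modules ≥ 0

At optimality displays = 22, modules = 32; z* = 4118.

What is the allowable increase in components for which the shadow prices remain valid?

Binding constraints: solder, components. The basis is B = [[6,6],[6,5]] with det -6.
Per unit increase in components, x* moves by d = (1, -1).
The basis stays optimal until modules reaches 0; allowable increase = 32 $.

32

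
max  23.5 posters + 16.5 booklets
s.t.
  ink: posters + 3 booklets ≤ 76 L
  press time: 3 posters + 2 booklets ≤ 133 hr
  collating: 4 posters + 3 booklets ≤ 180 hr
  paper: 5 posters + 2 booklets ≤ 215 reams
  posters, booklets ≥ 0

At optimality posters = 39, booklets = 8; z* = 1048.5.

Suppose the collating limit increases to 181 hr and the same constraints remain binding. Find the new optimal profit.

At the optimum: ink uses 63 of 76 (slack = 13); press time uses 133 of 133 (binding); collating uses 180 of 180 (binding); paper uses 211 of 215 (slack = 4).
Since ink, paper are not tight, their duals are 0.
The binding rows give the dual system: 3·y_press time + 4·y_collating = 23.5 and 2·y_press time + 3·y_collating = 16.5.
Solving: y_press time = 4.5, y_collating = 2.5.
Δz = y_collating·Δb = 2.5 × (1) = 2.5, so new z* = 1048.5 + 2.5 = 1051.

1051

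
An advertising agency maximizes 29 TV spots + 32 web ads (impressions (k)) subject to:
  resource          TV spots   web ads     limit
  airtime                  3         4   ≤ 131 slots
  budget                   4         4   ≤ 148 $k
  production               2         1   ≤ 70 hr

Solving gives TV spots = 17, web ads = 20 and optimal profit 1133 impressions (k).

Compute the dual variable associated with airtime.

Check each constraint at x*: airtime 131/131 (tight); budget 148/148 (tight); production 54/70 (slack 16).
Slack constraints have shadow price 0 (complementary slackness).
From A_Bᵀ y = c: 3·y_airtime + 4·y_budget = 29; 4·y_airtime + 4·y_budget = 32.
This yields shadow prices y_airtime = 3, y_budget = 5.
Shadow price of airtime = 3.

3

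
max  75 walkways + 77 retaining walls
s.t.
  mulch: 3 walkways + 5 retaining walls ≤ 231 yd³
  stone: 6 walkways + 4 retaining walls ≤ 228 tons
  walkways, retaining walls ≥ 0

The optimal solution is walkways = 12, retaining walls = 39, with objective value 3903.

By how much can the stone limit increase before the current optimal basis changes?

234

Binding constraints: mulch, stone. The basis is B = [[3,5],[6,4]] with det -18.
Per unit increase in stone, x* moves by d = (0.2778, -0.1667).
The basis stays optimal until retaining walls reaches 0; allowable increase = 234 tons.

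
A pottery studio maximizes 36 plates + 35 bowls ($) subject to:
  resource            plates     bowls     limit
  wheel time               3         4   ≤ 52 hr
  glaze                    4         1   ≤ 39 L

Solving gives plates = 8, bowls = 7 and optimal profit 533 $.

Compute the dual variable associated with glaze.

At the optimum: wheel time uses 52 of 52 (binding); glaze uses 39 of 39 (binding).
The binding rows give the dual system: 3·y_wheel time + 4·y_glaze = 36 and 4·y_wheel time + 1·y_glaze = 35.
Solving: y_wheel time = 8, y_glaze = 3.
Shadow price of glaze = 3.

3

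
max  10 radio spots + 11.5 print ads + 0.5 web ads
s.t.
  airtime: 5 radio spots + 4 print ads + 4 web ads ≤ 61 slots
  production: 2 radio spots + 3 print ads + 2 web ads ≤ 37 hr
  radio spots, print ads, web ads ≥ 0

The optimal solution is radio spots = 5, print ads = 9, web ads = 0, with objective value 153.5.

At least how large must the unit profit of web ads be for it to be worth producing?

Both airtime and production are binding at x*.
The binding rows give the dual system: 5·y_airtime + 2·y_production = 10 and 4·y_airtime + 3·y_production = 11.5.
Solving: y_airtime = 1, y_production = 2.5.
web ads enters the basis when its profit ≥ yᵀa₃ = 1·4 + 2.5·2 = 9.

9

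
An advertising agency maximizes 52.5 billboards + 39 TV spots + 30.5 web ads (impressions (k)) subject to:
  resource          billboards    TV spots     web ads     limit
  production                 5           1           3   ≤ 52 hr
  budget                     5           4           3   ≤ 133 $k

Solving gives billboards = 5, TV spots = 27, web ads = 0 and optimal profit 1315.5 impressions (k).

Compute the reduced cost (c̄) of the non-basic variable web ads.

-1

Both production and budget are binding at x*.
Dual feasibility on the basic columns requires 5·y_production + 5·y_budget = 52.5, 1·y_production + 4·y_budget = 39.
This yields shadow prices y_production = 1, y_budget = 9.5.
Reduced cost of web ads: c₃ − yᵀa₃ = 30.5 − (1·3 + 9.5·3) = 30.5 − 31.5 = -1.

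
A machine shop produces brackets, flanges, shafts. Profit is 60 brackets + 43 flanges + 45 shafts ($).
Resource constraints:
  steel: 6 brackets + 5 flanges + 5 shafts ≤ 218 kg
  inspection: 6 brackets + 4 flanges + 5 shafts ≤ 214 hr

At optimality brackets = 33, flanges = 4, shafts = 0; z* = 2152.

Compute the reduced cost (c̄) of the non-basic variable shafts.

-5

Check each constraint at x*: steel 218/218 (tight); inspection 214/214 (tight).
The binding rows give the dual system: 6·y_steel + 6·y_inspection = 60 and 5·y_steel + 4·y_inspection = 43.
→ y_steel = 3 and y_inspection = 7.
Reduced cost of shafts: c₃ − yᵀa₃ = 45 − (3·5 + 7·5) = 45 − 50 = -5.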